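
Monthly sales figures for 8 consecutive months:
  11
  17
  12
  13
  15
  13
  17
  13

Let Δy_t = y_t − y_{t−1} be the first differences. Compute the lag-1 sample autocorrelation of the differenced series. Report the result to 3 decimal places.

First differences Δy: 6, -5, 1, 2, -2, 4, -4
Mean of differences = 0.2857
Numerator Σ(Δy_t−Δȳ)(Δy_{t+1}−Δȳ) = -61.0816
Denominator Σ(Δy_t−Δȳ)² = 101.4286
r_1(Δy) = -61.0816 / 101.4286 = -0.602

-0.602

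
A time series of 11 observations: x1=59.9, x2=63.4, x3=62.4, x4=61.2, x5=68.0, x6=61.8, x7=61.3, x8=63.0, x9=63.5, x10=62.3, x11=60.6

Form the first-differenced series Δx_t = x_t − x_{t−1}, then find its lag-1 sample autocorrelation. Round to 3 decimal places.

-0.449

First differences Δx: 3.5, -1.0, -1.2, 6.8, -6.2, -0.5, 1.7, 0.5, -1.2, -1.7
Mean of differences = 0.0700
Numerator Σ(Δx_t−Δx̄)(Δx_{t+1}−Δx̄) = -48.0079
Denominator Σ(Δx_t−Δx̄)² = 107.0410
r_1(Δx) = -48.0079 / 107.0410 = -0.449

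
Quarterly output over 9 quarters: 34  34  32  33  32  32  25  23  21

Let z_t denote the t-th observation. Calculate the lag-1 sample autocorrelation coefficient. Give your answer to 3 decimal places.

Mean z̄ = (34 + 34 + 32 + 33 + 32 + 32 + 25 + 23 + 21)/9 = 29.5556
Numerator Σ_{t=1}^{8}(z_t−z̄)(z_{t+1}−z̄) = 128.2469
Denominator Σ(z_t−z̄)² = 206.2222
r_1 = 128.2469 / 206.2222 = 0.622

0.622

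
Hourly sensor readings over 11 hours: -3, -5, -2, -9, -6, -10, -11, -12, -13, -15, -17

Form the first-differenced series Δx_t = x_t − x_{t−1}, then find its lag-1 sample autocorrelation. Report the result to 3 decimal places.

First differences Δx: -2, 3, -7, 3, -4, -1, -1, -1, -2, -2
Mean of differences = -1.4000
Numerator Σ(Δx_t−Δx̄)(Δx_{t+1}−Δx̄) = -63.9600
Denominator Σ(Δx_t−Δx̄)² = 78.4000
r_1(Δx) = -63.9600 / 78.4000 = -0.816

-0.816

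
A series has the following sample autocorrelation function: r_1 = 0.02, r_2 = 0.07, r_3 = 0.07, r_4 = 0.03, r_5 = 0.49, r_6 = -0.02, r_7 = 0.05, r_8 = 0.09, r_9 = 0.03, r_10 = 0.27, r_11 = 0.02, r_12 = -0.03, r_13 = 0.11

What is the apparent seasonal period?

5

The largest autocorrelation is r_5 = 0.49, with a weaker echo at lag 10 (0.27); the remaining lags stay at or below 0.11.
The dominant spike at lag 5 indicates a seasonal period of 5.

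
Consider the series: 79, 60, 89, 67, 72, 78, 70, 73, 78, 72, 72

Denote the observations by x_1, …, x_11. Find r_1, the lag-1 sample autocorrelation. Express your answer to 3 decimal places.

Mean x̄ = (79 + 60 + 89 + 67 + 72 + 78 + 70 + 73 + 78 + 72 + 72)/11 = 73.6364
Numerator Σ_{t=1}^{10}(x_t−x̄)(x_{t+1}−x̄) = -401.6777
Denominator Σ(x_t−x̄)² = 554.5455
r_1 = -401.6777 / 554.5455 = -0.724

-0.724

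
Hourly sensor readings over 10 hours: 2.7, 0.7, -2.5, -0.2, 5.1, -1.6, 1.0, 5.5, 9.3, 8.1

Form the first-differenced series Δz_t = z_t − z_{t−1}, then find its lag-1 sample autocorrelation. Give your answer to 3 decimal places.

-0.174

First differences Δz: -2.0, -3.2, 2.3, 5.3, -6.7, 2.6, 4.5, 3.8, -1.2
Mean of differences = 0.6000
Numerator Σ(Δz_t−Δz̄)(Δz_{t+1}−Δz̄) = -22.9800
Denominator Σ(Δz_t−Δz̄)² = 132.1600
r_1(Δz) = -22.9800 / 132.1600 = -0.174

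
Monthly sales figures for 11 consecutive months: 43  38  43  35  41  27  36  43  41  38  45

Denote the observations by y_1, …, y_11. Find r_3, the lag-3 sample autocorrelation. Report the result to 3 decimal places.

-0.159

Mean ȳ = (43 + 38 + 43 + 35 + 41 + 27 + 36 + 43 + 41 + 38 + 45)/11 = 39.0909
Numerator Σ_{t=1}^{8}(y_t−ȳ)(y_{t+3}−ȳ) = -41.8430
Denominator Σ(y_t−ȳ)² = 262.9091
r_3 = -41.8430 / 262.9091 = -0.159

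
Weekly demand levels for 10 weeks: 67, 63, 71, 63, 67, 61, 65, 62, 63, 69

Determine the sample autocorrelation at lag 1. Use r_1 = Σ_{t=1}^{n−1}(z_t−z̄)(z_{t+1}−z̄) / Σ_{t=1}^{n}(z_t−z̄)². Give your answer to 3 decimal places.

-0.428

Mean z̄ = (67 + 63 + 71 + 63 + 67 + 61 + 65 + 62 + 63 + 69)/10 = 65.1000
Numerator Σ_{t=1}^{9}(z_t−z̄)(z_{t+1}−z̄) = -41.5100
Denominator Σ(z_t−z̄)² = 96.9000
r_1 = -41.5100 / 96.9000 = -0.428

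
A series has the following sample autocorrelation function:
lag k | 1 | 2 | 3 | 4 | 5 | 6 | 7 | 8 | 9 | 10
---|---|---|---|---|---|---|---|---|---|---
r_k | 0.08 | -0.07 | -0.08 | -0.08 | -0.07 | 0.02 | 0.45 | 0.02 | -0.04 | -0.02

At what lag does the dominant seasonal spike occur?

7

The largest autocorrelation is r_7 = 0.45; the remaining lags stay at or below 0.08.
The dominant spike at lag 7 indicates a seasonal period of 7.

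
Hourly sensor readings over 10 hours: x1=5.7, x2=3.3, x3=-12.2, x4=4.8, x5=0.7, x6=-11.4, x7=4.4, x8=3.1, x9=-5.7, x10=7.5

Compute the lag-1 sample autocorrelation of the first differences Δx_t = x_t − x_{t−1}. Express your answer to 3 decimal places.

-0.467

First differences Δx: -2.4, -15.5, 17.0, -4.1, -12.1, 15.8, -1.3, -8.8, 13.2
Mean of differences = 0.2000
Numerator Σ(Δx_t−Δx̄)(Δx_{t+1}−Δx̄) = -561.0700
Denominator Σ(Δx_t−Δx̄)² = 1200.8800
r_1(Δx) = -561.0700 / 1200.8800 = -0.467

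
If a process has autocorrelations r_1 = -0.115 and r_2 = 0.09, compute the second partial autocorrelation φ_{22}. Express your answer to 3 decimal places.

0.078

φ_{22} = (r_2 − r_1²) / (1 − r_1²)
r_1² = (-0.115)² = 0.013225
Numerator = 0.09 − 0.0132 = 0.0768; denominator = 1 − 0.0132 = 0.9868
φ_{22} = 0.0768 / 0.9868 = 0.078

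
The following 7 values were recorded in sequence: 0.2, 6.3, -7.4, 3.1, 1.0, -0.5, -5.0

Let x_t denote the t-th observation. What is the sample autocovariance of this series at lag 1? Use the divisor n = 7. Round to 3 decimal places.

-8.927

Mean x̄ = (0.2 + 6.3 − 7.4 + 3.1 + 1.0 − 0.5 − 5.0)/7 = -0.3286
Deviations: 0.5286, 6.6286, -7.0714, 3.4286, 1.3286, -0.1714, -4.6714
Σ_{t=1}^{6}(x_t−x̄)(x_{t+1}−x̄) = -62.4865
γ_1 = -62.4865 / 7 = -8.927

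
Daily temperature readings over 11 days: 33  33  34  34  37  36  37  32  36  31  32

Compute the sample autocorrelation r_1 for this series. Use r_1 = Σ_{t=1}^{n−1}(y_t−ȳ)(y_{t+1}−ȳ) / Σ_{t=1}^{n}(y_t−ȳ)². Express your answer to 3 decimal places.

Mean ȳ = (33 + 33 + 34 + 34 + 37 + 36 + 37 + 32 + 36 + 31 + 32)/11 = 34.0909
Numerator Σ_{t=1}^{10}(y_t−ȳ)(y_{t+1}−ȳ) = 2.6281
Denominator Σ(y_t−ȳ)² = 44.9091
r_1 = 2.6281 / 44.9091 = 0.059

0.059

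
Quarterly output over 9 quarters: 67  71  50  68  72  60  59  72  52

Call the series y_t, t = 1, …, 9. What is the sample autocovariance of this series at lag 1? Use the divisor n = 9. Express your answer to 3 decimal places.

-27.454

Mean ȳ = (67 + 71 + 50 + 68 + 72 + 60 + 59 + 72 + 52)/9 = 63.4444
Σ_{t=1}^{8}(y_t−ȳ)(y_{t+1}−ȳ) = -247.0864
γ_1 = -247.0864 / 9 = -27.454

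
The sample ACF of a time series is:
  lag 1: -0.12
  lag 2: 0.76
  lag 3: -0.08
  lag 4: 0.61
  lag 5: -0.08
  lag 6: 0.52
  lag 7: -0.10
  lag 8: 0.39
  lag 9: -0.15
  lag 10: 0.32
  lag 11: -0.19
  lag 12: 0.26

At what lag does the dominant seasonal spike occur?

The largest autocorrelation is r_2 = 0.76, with weaker echoes at lags 4 (0.61), 6 (0.52), 8 (0.39), 10 (0.32) and 12 (0.26); the remaining lags stay at or below -0.08.
The dominant spike at lag 2 indicates a seasonal period of 2.

2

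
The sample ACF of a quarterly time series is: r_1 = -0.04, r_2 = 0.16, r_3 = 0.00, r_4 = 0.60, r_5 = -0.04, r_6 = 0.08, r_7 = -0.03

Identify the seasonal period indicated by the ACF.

The largest autocorrelation is r_4 = 0.60; the remaining lags stay at or below 0.16.
The dominant spike at lag 4 indicates a seasonal period of 4.

4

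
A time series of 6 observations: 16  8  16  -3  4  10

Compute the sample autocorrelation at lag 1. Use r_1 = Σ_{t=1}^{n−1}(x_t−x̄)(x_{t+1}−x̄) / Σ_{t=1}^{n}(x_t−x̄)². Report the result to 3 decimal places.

Mean x̄ = (16 + 8 + 16 − 3 + 4 + 10)/6 = 8.5000
Σ(x_t−x̄)(x_{t+1}−x̄) = (-3.7500) + (-3.7500) + (-86.2500) + (51.7500) + (-6.7500) = -48.7500
Denominator Σ(x_t−x̄)² = 267.5000
r_1 = -48.7500 / 267.5000 = -0.182

-0.182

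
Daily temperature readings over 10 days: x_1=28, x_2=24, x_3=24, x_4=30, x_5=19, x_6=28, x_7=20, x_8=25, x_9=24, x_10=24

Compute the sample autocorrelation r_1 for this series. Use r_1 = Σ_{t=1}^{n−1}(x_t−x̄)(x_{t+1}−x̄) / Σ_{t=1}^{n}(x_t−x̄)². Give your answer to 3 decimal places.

-0.673

Mean x̄ = (28 + 24 + 24 + 30 + 19 + 28 + 20 + 25 + 24 + 24)/10 = 24.6000
Numerator Σ_{t=1}^{9}(x_t−x̄)(x_{t+1}−x̄) = -71.5600
Denominator Σ(x_t−x̄)² = 106.4000
r_1 = -71.5600 / 106.4000 = -0.673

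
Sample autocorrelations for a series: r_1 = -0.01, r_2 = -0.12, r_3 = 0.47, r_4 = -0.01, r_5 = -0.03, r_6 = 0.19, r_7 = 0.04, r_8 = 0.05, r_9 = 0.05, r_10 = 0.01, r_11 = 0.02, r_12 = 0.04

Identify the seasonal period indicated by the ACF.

The largest autocorrelation is r_3 = 0.47, with a weaker echo at lag 6 (0.19); the remaining lags stay at or below 0.05.
The dominant spike at lag 3 indicates a seasonal period of 3.

3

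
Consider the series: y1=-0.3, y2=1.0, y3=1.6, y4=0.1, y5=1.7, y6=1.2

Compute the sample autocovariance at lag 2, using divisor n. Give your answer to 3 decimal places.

-0.100

Mean ȳ = (-0.3 + 1.0 + 1.6 + 0.1 + 1.7 + 1.2)/6 = 0.8833
Σ_{t=1}^{4}(y_t−ȳ)(y_{t+2}−ȳ) = -0.6022
γ_2 = -0.6022 / 6 = -0.100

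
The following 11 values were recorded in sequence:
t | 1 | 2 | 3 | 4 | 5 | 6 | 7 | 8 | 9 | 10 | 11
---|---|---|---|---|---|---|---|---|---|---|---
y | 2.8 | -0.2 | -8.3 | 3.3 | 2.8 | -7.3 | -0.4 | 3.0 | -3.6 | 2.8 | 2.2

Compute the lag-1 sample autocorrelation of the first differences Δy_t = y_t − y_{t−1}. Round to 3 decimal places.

-0.406

First differences Δy: -3.0, -8.1, 11.6, -0.5, -10.1, 6.9, 3.4, -6.6, 6.4, -0.6
Mean of differences = -0.0600
Numerator Σ(Δy_t−Δȳ)(Δy_{t+1}−Δȳ) = -184.9836
Denominator Σ(Δy_t−Δȳ)² = 455.4440
r_1(Δy) = -184.9836 / 455.4440 = -0.406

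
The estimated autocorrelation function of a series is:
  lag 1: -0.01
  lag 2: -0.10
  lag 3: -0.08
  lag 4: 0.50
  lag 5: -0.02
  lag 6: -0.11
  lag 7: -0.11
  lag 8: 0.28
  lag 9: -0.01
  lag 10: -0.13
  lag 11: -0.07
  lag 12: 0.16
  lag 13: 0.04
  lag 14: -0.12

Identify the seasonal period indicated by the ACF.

4

The largest autocorrelation is r_4 = 0.50, with weaker echoes at lags 8 (0.28) and 12 (0.16); the remaining lags stay at or below 0.04.
The dominant spike at lag 4 indicates a seasonal period of 4.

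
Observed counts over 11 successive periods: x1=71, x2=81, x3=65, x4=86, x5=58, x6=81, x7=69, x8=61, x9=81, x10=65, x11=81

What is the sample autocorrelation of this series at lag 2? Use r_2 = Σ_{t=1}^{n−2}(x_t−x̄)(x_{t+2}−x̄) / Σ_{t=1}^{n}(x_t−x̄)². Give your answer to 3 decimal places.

0.459

Mean x̄ = (71 + 81 + 65 + 86 + 58 + 81 + 69 + 61 + 81 + 65 + 81)/11 = 72.6364
Numerator Σ_{t=1}^{9}(x_t−x̄)(x_{t+2}−x̄) = 432.0992
Denominator Σ(x_t−x̄)² = 940.5455
r_2 = 432.0992 / 940.5455 = 0.459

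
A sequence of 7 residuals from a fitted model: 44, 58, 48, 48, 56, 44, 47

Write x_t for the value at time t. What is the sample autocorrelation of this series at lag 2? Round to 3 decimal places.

-0.116

Mean x̄ = (44 + 58 + 48 + 48 + 56 + 44 + 47)/7 = 49.2857
Deviations from mean: -5.2857, 8.7143, -1.2857, -1.2857, 6.7143, -5.2857, -2.2857
Σ(x_t−x̄)(x_{t+2}−x̄) = (6.7959) + (-11.2041) + (-8.6327) + (6.7959) + (-15.3469) = -21.5918
Denominator Σ(x_t−x̄)² = 185.4286
r_2 = -21.5918 / 185.4286 = -0.116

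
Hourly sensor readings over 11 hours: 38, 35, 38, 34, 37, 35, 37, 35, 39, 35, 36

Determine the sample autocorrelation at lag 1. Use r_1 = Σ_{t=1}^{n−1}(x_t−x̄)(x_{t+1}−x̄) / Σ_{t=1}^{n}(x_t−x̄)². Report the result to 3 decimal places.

-0.739

Mean x̄ = (38 + 35 + 38 + 34 + 37 + 35 + 37 + 35 + 39 + 35 + 36)/11 = 36.2727
Numerator Σ_{t=1}^{10}(x_t−x̄)(x_{t+1}−x̄) = -19.3471
Denominator Σ(x_t−x̄)² = 26.1818
r_1 = -19.3471 / 26.1818 = -0.739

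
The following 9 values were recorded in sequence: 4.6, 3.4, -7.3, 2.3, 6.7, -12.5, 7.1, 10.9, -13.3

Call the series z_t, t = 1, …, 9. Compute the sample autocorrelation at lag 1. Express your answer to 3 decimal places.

Mean z̄ = (4.6 + 3.4 − 7.3 + 2.3 + 6.7 − 12.5 + 7.1 + 10.9 − 13.3)/9 = 0.2111
Numerator Σ_{t=1}^{8}(z_t−z̄)(z_{t+1}−z̄) = -252.9223
Denominator Σ(z_t−z̄)² = 638.1489
r_1 = -252.9223 / 638.1489 = -0.396

-0.396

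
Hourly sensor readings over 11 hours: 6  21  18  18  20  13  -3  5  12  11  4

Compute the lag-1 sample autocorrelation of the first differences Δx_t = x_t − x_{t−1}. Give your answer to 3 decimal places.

-0.030

First differences Δx: 15, -3, 0, 2, -7, -16, 8, 7, -1, -7
Mean of differences = -0.2000
Numerator Σ(Δx_t−Δx̄)(Δx_{t+1}−Δx̄) = -21.0400
Denominator Σ(Δx_t−Δx̄)² = 705.6000
r_1(Δx) = -21.0400 / 705.6000 = -0.030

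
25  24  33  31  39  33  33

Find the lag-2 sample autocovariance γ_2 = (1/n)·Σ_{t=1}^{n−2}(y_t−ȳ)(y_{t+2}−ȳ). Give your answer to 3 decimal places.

2.647

Mean ȳ = (25 + 24 + 33 + 31 + 39 + 33 + 33)/7 = 31.1429
Σ_{t=1}^{5}(y_t−ȳ)(y_{t+2}−ȳ) = 18.5306
γ_2 = 18.5306 / 7 = 2.647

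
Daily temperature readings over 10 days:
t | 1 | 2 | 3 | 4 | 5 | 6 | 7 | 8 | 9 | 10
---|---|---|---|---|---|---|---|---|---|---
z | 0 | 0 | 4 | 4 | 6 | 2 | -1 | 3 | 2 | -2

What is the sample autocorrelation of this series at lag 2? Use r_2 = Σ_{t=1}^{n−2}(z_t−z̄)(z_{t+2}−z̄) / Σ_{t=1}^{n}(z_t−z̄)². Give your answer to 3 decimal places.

Mean z̄ = (0 + 0 + 4 + 4 + 6 + 2 − 1 + 3 + 2 − 2)/10 = 1.8000
Numerator Σ_{t=1}^{8}(z_t−z̄)(z_{t+2}−z̄) = -14.8800
Denominator Σ(z_t−z̄)² = 57.6000
r_2 = -14.8800 / 57.6000 = -0.258

-0.258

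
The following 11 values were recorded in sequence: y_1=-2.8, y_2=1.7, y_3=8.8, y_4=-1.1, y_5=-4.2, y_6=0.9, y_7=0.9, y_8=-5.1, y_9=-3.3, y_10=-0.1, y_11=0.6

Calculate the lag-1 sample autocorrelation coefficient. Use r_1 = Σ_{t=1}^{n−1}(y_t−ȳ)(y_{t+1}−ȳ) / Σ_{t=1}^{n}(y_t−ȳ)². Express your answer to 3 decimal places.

0.097

Mean ȳ = (-2.8 + 1.7 + 8.8 − 1.1 − 4.2 + 0.9 + 0.9 − 5.1 − 3.3 − 0.1 + 0.6)/11 = -0.3364
Numerator Σ_{t=1}^{10}(y_t−ȳ)(y_{t+1}−ȳ) = 14.0623
Denominator Σ(y_t−ȳ)² = 144.6655
r_1 = 14.0623 / 144.6655 = 0.097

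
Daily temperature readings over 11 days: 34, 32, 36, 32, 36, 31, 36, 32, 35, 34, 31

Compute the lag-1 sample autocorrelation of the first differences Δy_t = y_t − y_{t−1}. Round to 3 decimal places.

-0.856

First differences Δy: -2, 4, -4, 4, -5, 5, -4, 3, -1, -3
Mean of differences = -0.3000
Numerator Σ(Δy_t−Δȳ)(Δy_{t+1}−Δȳ) = -116.4900
Denominator Σ(Δy_t−Δȳ)² = 136.1000
r_1(Δy) = -116.4900 / 136.1000 = -0.856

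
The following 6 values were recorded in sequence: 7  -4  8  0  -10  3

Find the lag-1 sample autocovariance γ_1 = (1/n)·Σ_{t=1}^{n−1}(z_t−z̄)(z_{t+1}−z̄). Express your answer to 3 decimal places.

Mean z̄ = (7 − 4 + 8 + 0 − 10 + 3)/6 = 0.6667
Deviations: 6.3333, -4.6667, 7.3333, -0.6667, -10.6667, 2.3333
Σ_{t=1}^{5}(z_t−z̄)(z_{t+1}−z̄) = -86.4444
γ_1 = -86.4444 / 6 = -14.407

-14.407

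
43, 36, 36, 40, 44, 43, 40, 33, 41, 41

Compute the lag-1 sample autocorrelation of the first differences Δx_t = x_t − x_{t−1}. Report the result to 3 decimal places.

First differences Δx: -7, 0, 4, 4, -1, -3, -7, 8, 0
Mean of differences = -0.2222
Numerator Σ(Δx_t−Δx̄)(Δx_{t+1}−Δx̄) = -18.9383
Denominator Σ(Δx_t−Δx̄)² = 203.5556
r_1(Δx) = -18.9383 / 203.5556 = -0.093

-0.093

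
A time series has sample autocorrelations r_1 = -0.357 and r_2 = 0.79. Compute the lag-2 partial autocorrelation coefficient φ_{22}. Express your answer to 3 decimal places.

φ_{22} = (r_2 − r_1²) / (1 − r_1²)
r_1² = (-0.357)² = 0.127449
Numerator = 0.79 − 0.1274 = 0.6626; denominator = 1 − 0.1274 = 0.8726
φ_{22} = 0.6626 / 0.8726 = 0.759

0.759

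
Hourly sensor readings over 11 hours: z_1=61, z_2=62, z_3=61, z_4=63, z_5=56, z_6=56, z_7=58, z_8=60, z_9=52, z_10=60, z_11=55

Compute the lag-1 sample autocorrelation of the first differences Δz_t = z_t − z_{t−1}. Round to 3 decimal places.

-0.634

First differences Δz: 1, -1, 2, -7, 0, 2, 2, -8, 8, -5
Mean of differences = -0.6000
Numerator Σ(Δz_t−Δz̄)(Δz_{t+1}−Δz̄) = -134.5600
Denominator Σ(Δz_t−Δz̄)² = 212.4000
r_1(Δz) = -134.5600 / 212.4000 = -0.634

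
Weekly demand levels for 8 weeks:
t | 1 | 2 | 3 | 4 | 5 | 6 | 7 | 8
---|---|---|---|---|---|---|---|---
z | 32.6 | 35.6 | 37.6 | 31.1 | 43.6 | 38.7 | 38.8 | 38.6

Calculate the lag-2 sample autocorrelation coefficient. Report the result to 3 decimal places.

Mean z̄ = (32.6 + 35.6 + 37.6 + 31.1 + 43.6 + 38.7 + 38.8 + 38.6)/8 = 37.0750
Σ(z_t−z̄)(z_{t+2}−z̄) = (-2.3494) + (8.8131) + (3.4256) + (-9.7094) + (11.2556) + (2.4781) = 13.9138
Denominator Σ(z_t−z̄)² = 108.6950
r_2 = 13.9138 / 108.6950 = 0.128

0.128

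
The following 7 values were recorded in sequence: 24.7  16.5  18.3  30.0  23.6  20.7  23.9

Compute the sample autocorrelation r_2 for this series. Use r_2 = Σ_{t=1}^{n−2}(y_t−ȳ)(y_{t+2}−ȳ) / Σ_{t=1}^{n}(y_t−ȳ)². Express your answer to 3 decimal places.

Mean ȳ = (24.7 + 16.5 + 18.3 + 30.0 + 23.6 + 20.7 + 23.9)/7 = 22.5286
Deviations from mean: 2.1714, -6.0286, -4.2286, 7.4714, 1.0714, -1.8286, 1.3714
Σ(y_t−ȳ)(y_{t+2}−ȳ) = (-9.1820) + (-45.0420) + (-4.5306) + (-13.6620) + (1.4694) = -70.9473
Denominator Σ(y_t−ȳ)² = 121.1343
r_2 = -70.9473 / 121.1343 = -0.586

-0.586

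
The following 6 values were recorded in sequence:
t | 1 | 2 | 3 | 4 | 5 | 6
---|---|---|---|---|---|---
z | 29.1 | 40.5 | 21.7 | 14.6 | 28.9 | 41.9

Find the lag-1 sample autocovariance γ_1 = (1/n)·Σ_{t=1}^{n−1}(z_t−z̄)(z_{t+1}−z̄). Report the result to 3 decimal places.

4.484

Mean z̄ = (29.1 + 40.5 + 21.7 + 14.6 + 28.9 + 41.9)/6 = 29.4500
Σ_{t=1}^{5}(z_t−z̄)(z_{t+1}−z̄) = 26.9025
γ_1 = 26.9025 / 6 = 4.484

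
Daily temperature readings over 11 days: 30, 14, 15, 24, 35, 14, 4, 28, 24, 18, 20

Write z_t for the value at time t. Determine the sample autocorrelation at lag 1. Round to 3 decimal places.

Mean z̄ = (30 + 14 + 15 + 24 + 35 + 14 + 4 + 28 + 24 + 18 + 20)/11 = 20.5455
Numerator Σ_{t=1}^{10}(z_t−z̄)(z_{t+1}−z̄) = -86.1157
Denominator Σ(z_t−z̄)² = 774.7273
r_1 = -86.1157 / 774.7273 = -0.111

-0.111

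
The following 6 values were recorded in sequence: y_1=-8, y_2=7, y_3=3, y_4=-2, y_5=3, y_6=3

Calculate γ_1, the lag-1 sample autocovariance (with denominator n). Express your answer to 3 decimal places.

-8.333

Mean ȳ = (-8 + 7 + 3 − 2 + 3 + 3)/6 = 1.0000
Σ_{t=1}^{5}(y_t−ȳ)(y_{t+1}−ȳ) = -50.0000
γ_1 = -50.0000 / 6 = -8.333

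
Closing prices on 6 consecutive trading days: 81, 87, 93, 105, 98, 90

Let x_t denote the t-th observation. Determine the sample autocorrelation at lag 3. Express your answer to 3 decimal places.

Mean x̄ = (81 + 87 + 93 + 105 + 98 + 90)/6 = 92.3333
Deviations from mean: -11.3333, -5.3333, 0.6667, 12.6667, 5.6667, -2.3333
Σ(x_t−x̄)(x_{t+3}−x̄) = (-143.5556) + (-30.2222) + (-1.5556) = -175.3333
Denominator Σ(x_t−x̄)² = 355.3333
r_3 = -175.3333 / 355.3333 = -0.493

-0.493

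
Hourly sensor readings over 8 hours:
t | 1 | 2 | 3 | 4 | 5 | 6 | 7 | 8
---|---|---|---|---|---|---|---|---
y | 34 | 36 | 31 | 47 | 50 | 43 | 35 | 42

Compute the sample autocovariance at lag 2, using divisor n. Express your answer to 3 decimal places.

Mean ȳ = (34 + 36 + 31 + 47 + 50 + 43 + 35 + 42)/8 = 39.7500
Σ_{t=1}^{6}(y_t−ȳ)(y_{t+2}−ȳ) = -84.3750
γ_2 = -84.3750 / 8 = -10.547

-10.547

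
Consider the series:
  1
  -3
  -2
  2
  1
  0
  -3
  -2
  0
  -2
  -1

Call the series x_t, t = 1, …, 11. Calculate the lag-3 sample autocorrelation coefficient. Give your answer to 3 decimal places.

-0.157

Mean x̄ = (1 − 3 − 2 + 2 + 1 + 0 − 3 − 2 + 0 − 2 − 1)/11 = -0.8182
Numerator Σ_{t=1}^{8}(x_t−x̄)(x_{t+3}−x̄) = -4.6446
Denominator Σ(x_t−x̄)² = 29.6364
r_3 = -4.6446 / 29.6364 = -0.157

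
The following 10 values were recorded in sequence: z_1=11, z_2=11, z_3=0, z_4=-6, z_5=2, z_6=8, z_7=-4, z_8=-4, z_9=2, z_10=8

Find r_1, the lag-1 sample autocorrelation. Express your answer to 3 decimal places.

0.228

Mean z̄ = (11 + 11 + 0 − 6 + 2 + 8 − 4 − 4 + 2 + 8)/10 = 2.8000
Numerator Σ_{t=1}^{9}(z_t−z̄)(z_{t+1}−z̄) = 83.9600
Denominator Σ(z_t−z̄)² = 367.6000
r_1 = 83.9600 / 367.6000 = 0.228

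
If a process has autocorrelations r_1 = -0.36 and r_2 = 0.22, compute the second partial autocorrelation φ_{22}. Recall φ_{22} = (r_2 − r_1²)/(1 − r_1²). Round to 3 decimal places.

φ_{22} = (r_2 − r_1²) / (1 − r_1²)
r_1² = (-0.36)² = 0.1296
Numerator = 0.22 − 0.1296 = 0.0904; denominator = 1 − 0.1296 = 0.8704
φ_{22} = 0.0904 / 0.8704 = 0.104

0.104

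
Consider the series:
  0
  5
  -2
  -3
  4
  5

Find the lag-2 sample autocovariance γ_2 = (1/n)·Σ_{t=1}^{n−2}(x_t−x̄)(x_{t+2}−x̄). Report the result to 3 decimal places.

-5.833

Mean x̄ = (0 + 5 − 2 − 3 + 4 + 5)/6 = 1.5000
Deviations: -1.5000, 3.5000, -3.5000, -4.5000, 2.5000, 3.5000
Σ_{t=1}^{4}(x_t−x̄)(x_{t+2}−x̄) = -35.0000
γ_2 = -35.0000 / 6 = -5.833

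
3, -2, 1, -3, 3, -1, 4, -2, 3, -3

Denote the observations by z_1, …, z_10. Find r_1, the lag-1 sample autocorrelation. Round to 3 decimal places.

Mean z̄ = (3 − 2 + 1 − 3 + 3 − 1 + 4 − 2 + 3 − 3)/10 = 0.3000
Numerator Σ_{t=1}^{9}(z_t−z̄)(z_{t+1}−z̄) = -50.9900
Denominator Σ(z_t−z̄)² = 70.1000
r_1 = -50.9900 / 70.1000 = -0.727

-0.727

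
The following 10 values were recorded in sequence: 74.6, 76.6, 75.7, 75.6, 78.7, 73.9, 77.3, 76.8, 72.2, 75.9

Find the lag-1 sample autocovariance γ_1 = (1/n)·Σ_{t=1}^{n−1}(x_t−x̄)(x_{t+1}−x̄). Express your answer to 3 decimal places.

-1.240

Mean x̄ = (74.6 + 76.6 + 75.7 + 75.6 + 78.7 + 73.9 + 77.3 + 76.8 + 72.2 + 75.9)/10 = 75.7300
Σ_{t=1}^{9}(x_t−x̄)(x_{t+1}−x̄) = -12.3969
γ_1 = -12.3969 / 10 = -1.240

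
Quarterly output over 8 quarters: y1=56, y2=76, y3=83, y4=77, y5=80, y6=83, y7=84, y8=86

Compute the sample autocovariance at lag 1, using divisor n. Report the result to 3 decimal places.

Mean ȳ = (56 + 76 + 83 + 77 + 80 + 83 + 84 + 86)/8 = 78.1250
Deviations: -22.1250, -2.1250, 4.8750, -1.1250, 1.8750, 4.8750, 5.8750, 7.8750
Σ_{t=1}^{7}(y_t−ȳ)(y_{t+1}−ȳ) = 113.1094
γ_1 = 113.1094 / 8 = 14.139

14.139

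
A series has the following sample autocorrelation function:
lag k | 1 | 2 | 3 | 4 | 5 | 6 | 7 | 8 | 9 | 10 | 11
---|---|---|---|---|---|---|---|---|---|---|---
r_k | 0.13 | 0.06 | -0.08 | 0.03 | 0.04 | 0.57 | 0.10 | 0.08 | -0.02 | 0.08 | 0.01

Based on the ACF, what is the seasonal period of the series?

The largest autocorrelation is r_6 = 0.57; the remaining lags stay at or below 0.13.
The dominant spike at lag 6 indicates a seasonal period of 6.

6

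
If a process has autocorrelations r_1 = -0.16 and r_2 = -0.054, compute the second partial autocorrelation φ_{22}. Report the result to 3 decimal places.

φ_{22} = (r_2 − r_1²) / (1 − r_1²)
r_1² = (-0.16)² = 0.0256
Numerator = -0.054 − 0.0256 = -0.0796; denominator = 1 − 0.0256 = 0.9744
φ_{22} = -0.0796 / 0.9744 = -0.082

-0.082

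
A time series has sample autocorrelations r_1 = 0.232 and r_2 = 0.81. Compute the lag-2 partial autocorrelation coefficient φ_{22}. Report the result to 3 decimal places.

φ_{22} = (r_2 − r_1²) / (1 − r_1²)
r_1² = (0.232)² = 0.053824
Numerator = 0.81 − 0.0538 = 0.7562; denominator = 1 − 0.0538 = 0.9462
φ_{22} = 0.7562 / 0.9462 = 0.799

0.799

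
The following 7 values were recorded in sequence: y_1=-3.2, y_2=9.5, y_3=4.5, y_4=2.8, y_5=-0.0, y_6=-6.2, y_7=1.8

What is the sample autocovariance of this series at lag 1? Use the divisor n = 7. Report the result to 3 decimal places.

-0.267

Mean ȳ = (-3.2 + 9.5 + 4.5 + 2.8 − 0.0 − 6.2 + 1.8)/7 = 1.3143
Σ_{t=1}^{6}(y_t−ȳ)(y_{t+1}−ȳ) = -1.8688
γ_1 = -1.8688 / 7 = -0.267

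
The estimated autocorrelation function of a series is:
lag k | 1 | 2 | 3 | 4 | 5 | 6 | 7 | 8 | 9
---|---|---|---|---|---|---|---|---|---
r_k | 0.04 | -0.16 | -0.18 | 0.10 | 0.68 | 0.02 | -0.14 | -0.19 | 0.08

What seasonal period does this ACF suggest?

5

The largest autocorrelation is r_5 = 0.68; the remaining lags stay at or below 0.10.
The dominant spike at lag 5 indicates a seasonal period of 5.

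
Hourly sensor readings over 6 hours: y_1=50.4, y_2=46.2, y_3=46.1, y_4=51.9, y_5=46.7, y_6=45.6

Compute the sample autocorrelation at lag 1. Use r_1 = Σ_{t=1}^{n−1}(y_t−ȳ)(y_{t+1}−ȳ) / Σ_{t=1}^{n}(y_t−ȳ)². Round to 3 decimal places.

-0.299

Mean ȳ = (50.4 + 46.2 + 46.1 + 51.9 + 46.7 + 45.6)/6 = 47.8167
Deviations from mean: 2.5833, -1.6167, -1.7167, 4.0833, -1.1167, -2.2167
Σ(y_t−ȳ)(y_{t+1}−ȳ) = (-4.1764) + (2.7753) + (-7.0097) + (-4.5597) + (2.4753) = -10.4953
Denominator Σ(y_t−ȳ)² = 35.0683
r_1 = -10.4953 / 35.0683 = -0.299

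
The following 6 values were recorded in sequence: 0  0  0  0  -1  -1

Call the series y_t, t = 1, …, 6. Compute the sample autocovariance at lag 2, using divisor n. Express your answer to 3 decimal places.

-0.037

Mean ȳ = (0 + 0 + 0 + 0 − 1 − 1)/6 = -0.3333
Σ_{t=1}^{4}(y_t−ȳ)(y_{t+2}−ȳ) = -0.2222
γ_2 = -0.2222 / 6 = -0.037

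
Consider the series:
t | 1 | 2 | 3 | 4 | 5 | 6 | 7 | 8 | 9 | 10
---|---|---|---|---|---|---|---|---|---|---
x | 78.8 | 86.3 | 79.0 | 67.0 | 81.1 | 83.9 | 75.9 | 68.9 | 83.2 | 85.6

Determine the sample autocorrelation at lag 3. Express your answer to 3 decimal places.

0.084

Mean x̄ = (78.8 + 86.3 + 79.0 + 67.0 + 81.1 + 83.9 + 75.9 + 68.9 + 83.2 + 85.6)/10 = 78.9700
Σ(x_t−x̄)(x_{t+3}−x̄) = (2.0349) + (15.6129) + (0.1479) + (36.7479) + (-21.4491) + (20.8539) + (-20.3541) = 33.5943
Denominator Σ(x_t−x̄)² = 398.5610
r_3 = 33.5943 / 398.5610 = 0.084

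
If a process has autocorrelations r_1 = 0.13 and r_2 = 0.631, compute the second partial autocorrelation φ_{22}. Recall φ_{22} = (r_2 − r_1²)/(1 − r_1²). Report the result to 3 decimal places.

φ_{22} = (r_2 − r_1²) / (1 − r_1²)
r_1² = (0.13)² = 0.0169
Numerator = 0.631 − 0.0169 = 0.6141; denominator = 1 − 0.0169 = 0.9831
φ_{22} = 0.6141 / 0.9831 = 0.625

0.625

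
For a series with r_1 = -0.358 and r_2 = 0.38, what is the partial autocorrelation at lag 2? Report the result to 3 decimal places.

0.289

φ_{22} = (r_2 − r_1²) / (1 − r_1²)
r_1² = (-0.358)² = 0.128164
Numerator = 0.38 − 0.1282 = 0.2518; denominator = 1 − 0.1282 = 0.8718
φ_{22} = 0.2518 / 0.8718 = 0.289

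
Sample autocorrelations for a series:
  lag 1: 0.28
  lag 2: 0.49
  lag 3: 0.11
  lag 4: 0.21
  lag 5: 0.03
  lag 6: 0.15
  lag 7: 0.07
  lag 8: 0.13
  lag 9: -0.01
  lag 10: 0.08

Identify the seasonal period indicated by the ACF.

2

The largest autocorrelation is r_2 = 0.49; the remaining lags stay at or below 0.28.
The dominant spike at lag 2 indicates a seasonal period of 2.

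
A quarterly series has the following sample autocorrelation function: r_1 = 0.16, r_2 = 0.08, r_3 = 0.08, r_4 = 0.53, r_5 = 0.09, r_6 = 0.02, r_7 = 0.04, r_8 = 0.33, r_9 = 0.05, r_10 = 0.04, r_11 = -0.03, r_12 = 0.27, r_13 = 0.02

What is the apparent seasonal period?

4

The largest autocorrelation is r_4 = 0.53, with weaker echoes at lags 8 (0.33) and 12 (0.27); the remaining lags stay at or below 0.16.
The dominant spike at lag 4 indicates a seasonal period of 4.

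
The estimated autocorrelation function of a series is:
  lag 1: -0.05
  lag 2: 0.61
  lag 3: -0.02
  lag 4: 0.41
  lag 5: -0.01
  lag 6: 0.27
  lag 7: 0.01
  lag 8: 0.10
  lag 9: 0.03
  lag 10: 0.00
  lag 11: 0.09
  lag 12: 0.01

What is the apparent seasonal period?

The largest autocorrelation is r_2 = 0.61, with weaker echoes at lags 4 (0.41) and 6 (0.27); the remaining lags stay at or below 0.10.
The dominant spike at lag 2 indicates a seasonal period of 2.

2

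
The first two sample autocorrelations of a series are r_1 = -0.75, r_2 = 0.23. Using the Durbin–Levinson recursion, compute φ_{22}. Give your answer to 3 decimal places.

-0.760

φ_{22} = (r_2 − r_1²) / (1 − r_1²)
r_1² = (-0.75)² = 0.5625
Numerator = 0.23 − 0.5625 = -0.3325; denominator = 1 − 0.5625 = 0.4375
φ_{22} = -0.3325 / 0.4375 = -0.760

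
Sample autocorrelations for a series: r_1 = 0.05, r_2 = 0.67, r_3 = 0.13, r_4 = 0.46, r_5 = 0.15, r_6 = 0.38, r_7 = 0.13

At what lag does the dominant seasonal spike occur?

2

The largest autocorrelation is r_2 = 0.67, with weaker echoes at lags 4 (0.46) and 6 (0.38); the remaining lags stay at or below 0.15.
The dominant spike at lag 2 indicates a seasonal period of 2.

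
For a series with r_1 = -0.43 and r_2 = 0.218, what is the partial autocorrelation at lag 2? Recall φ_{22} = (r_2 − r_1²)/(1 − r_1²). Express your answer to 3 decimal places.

φ_{22} = (r_2 − r_1²) / (1 − r_1²)
r_1² = (-0.43)² = 0.1849
Numerator = 0.218 − 0.1849 = 0.0331; denominator = 1 − 0.1849 = 0.8151
φ_{22} = 0.0331 / 0.8151 = 0.041

0.041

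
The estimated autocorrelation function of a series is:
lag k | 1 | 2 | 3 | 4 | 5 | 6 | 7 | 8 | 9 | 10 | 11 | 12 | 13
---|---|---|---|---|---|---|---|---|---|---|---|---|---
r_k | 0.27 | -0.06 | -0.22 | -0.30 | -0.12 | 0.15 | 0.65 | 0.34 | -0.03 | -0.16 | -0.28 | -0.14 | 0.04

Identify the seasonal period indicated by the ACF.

7

The largest autocorrelation is r_7 = 0.65; the remaining lags stay at or below 0.34.
The dominant spike at lag 7 indicates a seasonal period of 7.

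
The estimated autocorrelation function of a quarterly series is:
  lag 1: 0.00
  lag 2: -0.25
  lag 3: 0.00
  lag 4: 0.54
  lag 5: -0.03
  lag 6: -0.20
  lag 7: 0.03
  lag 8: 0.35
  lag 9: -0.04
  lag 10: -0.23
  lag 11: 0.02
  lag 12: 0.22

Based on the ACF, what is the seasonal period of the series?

The largest autocorrelation is r_4 = 0.54, with weaker echoes at lags 8 (0.35) and 12 (0.22); the remaining lags stay at or below 0.03.
The dominant spike at lag 4 indicates a seasonal period of 4.

4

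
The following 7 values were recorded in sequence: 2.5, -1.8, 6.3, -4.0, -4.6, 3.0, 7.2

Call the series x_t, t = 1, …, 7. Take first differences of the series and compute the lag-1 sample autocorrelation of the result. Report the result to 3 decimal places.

First differences Δx: -4.3, 8.1, -10.3, -0.6, 7.6, 4.2
Mean of differences = 0.7833
Numerator Σ(Δx_t−Δx̄)(Δx_{t+1}−Δx̄) = -89.0936
Denominator Σ(Δx_t−Δx̄)² = 262.2683
r_1(Δx) = -89.0936 / 262.2683 = -0.340

-0.340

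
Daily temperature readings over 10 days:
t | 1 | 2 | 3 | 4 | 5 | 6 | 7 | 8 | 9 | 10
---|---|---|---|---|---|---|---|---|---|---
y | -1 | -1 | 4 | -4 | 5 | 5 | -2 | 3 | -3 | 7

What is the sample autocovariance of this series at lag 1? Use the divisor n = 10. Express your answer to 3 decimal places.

Mean ȳ = (-1 − 1 + 4 − 4 + 5 + 5 − 2 + 3 − 3 + 7)/10 = 1.3000
Σ_{t=1}^{9}(y_t−ȳ)(y_{t+1}−ȳ) = -70.7900
γ_1 = -70.7900 / 10 = -7.079

-7.079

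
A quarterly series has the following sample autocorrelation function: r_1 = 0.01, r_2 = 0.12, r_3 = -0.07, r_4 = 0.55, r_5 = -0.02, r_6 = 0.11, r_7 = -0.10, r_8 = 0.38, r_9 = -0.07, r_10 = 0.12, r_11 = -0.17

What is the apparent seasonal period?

4

The largest autocorrelation is r_4 = 0.55, with a weaker echo at lag 8 (0.38); the remaining lags stay at or below 0.12.
The dominant spike at lag 4 indicates a seasonal period of 4.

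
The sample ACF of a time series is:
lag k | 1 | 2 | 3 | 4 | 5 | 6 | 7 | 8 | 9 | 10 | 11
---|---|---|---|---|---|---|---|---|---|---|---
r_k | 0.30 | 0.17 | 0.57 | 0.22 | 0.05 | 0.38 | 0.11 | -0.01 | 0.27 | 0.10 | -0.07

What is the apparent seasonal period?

3

The largest autocorrelation is r_3 = 0.57, with a weaker echo at lag 6 (0.38); the remaining lags stay at or below 0.30. The elevated value at lag 1 (0.30), dropping to 0.17 at lag 2, reflects decaying short-term dependence rather than seasonality.
The dominant spike at lag 3 indicates a seasonal period of 3.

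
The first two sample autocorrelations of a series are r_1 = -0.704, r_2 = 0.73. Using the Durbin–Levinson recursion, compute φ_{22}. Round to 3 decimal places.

φ_{22} = (r_2 − r_1²) / (1 − r_1²)
r_1² = (-0.704)² = 0.495616
Numerator = 0.73 − 0.4956 = 0.2344; denominator = 1 − 0.4956 = 0.5044
φ_{22} = 0.2344 / 0.5044 = 0.465

0.465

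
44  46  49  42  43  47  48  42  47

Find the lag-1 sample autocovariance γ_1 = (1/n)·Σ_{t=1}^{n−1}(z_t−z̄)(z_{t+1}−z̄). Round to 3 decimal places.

-1.864

Mean z̄ = (44 + 46 + 49 + 42 + 43 + 47 + 48 + 42 + 47)/9 = 45.3333
Σ_{t=1}^{8}(z_t−z̄)(z_{t+1}−z̄) = -16.7778
γ_1 = -16.7778 / 9 = -1.864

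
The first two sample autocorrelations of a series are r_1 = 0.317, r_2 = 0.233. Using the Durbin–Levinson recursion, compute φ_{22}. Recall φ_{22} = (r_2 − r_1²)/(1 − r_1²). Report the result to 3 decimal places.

φ_{22} = (r_2 − r_1²) / (1 − r_1²)
r_1² = (0.317)² = 0.100489
Numerator = 0.233 − 0.1005 = 0.1325; denominator = 1 − 0.1005 = 0.8995
φ_{22} = 0.1325 / 0.8995 = 0.147

0.147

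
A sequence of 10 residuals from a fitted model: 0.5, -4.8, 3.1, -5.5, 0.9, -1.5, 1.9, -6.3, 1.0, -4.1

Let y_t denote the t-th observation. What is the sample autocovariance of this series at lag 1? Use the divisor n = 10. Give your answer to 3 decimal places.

-8.462

Mean ȳ = (0.5 − 4.8 + 3.1 − 5.5 + 0.9 − 1.5 + 1.9 − 6.3 + 1.0 − 4.1)/10 = -1.4800
Σ_{t=1}^{9}(y_t−ȳ)(y_{t+1}−ȳ) = -84.6164
γ_1 = -84.6164 / 10 = -8.462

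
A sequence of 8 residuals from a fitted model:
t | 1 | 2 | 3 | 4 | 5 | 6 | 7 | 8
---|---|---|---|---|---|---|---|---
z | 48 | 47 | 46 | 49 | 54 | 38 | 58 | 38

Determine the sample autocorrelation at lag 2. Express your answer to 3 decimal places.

0.391

Mean z̄ = (48 + 47 + 46 + 49 + 54 + 38 + 58 + 38)/8 = 47.2500
Deviations from mean: 0.7500, -0.2500, -1.2500, 1.7500, 6.7500, -9.2500, 10.7500, -9.2500
Numerator Σ_{t=1}^{6}(z_t−z̄)(z_{t+2}−z̄) = 132.1250
Denominator Σ(z_t−z̄)² = 337.5000
r_2 = 132.1250 / 337.5000 = 0.391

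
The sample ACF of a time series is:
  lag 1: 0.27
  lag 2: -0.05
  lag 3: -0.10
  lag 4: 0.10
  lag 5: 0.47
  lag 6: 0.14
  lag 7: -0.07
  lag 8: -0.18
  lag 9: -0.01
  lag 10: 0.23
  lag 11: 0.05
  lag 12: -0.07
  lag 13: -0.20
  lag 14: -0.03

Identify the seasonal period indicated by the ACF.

5

The largest autocorrelation is r_5 = 0.47; the remaining lags stay at or below 0.27.
The dominant spike at lag 5 indicates a seasonal period of 5.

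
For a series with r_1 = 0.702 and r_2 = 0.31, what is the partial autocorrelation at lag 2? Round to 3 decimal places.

φ_{22} = (r_2 − r_1²) / (1 − r_1²)
r_1² = (0.702)² = 0.492804
Numerator = 0.31 − 0.4928 = -0.1828; denominator = 1 − 0.4928 = 0.5072
φ_{22} = -0.1828 / 0.5072 = -0.360

-0.360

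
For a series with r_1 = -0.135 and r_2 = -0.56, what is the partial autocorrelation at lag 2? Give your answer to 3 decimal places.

-0.589

φ_{22} = (r_2 − r_1²) / (1 − r_1²)
r_1² = (-0.135)² = 0.018225
Numerator = -0.56 − 0.0182 = -0.5782; denominator = 1 − 0.0182 = 0.9818
φ_{22} = -0.5782 / 0.9818 = -0.589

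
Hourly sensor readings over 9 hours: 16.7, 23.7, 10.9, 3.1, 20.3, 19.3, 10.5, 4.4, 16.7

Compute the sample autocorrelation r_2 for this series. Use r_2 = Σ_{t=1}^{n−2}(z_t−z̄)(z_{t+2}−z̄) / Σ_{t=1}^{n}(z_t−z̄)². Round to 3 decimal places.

Mean z̄ = (16.7 + 23.7 + 10.9 + 3.1 + 20.3 + 19.3 + 10.5 + 4.4 + 16.7)/9 = 13.9556
Numerator Σ_{t=1}^{7}(z_t−z̄)(z_{t+2}−z̄) = -274.0462
Denominator Σ(z_t−z̄)² = 409.2622
r_2 = -274.0462 / 409.2622 = -0.670

-0.670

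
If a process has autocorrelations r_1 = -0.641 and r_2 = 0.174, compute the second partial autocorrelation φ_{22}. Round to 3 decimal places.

-0.402

φ_{22} = (r_2 − r_1²) / (1 − r_1²)
r_1² = (-0.641)² = 0.410881
Numerator = 0.174 − 0.4109 = -0.2369; denominator = 1 − 0.4109 = 0.5891
φ_{22} = -0.2369 / 0.5891 = -0.402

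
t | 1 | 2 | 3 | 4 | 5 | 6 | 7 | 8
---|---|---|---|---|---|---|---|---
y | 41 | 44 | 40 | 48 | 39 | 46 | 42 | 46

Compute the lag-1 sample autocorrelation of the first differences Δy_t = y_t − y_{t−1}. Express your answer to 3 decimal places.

-0.898

First differences Δy: 3, -4, 8, -9, 7, -4, 4
Mean of differences = 0.7143
Numerator Σ(Δy_t−Δȳ)(Δy_{t+1}−Δȳ) = -222.0816
Denominator Σ(Δy_t−Δȳ)² = 247.4286
r_1(Δy) = -222.0816 / 247.4286 = -0.898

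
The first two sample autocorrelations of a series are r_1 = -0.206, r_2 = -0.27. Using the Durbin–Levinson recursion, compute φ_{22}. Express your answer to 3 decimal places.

φ_{22} = (r_2 − r_1²) / (1 − r_1²)
r_1² = (-0.206)² = 0.042436
Numerator = -0.27 − 0.0424 = -0.3124; denominator = 1 − 0.0424 = 0.9576
φ_{22} = -0.3124 / 0.9576 = -0.326

-0.326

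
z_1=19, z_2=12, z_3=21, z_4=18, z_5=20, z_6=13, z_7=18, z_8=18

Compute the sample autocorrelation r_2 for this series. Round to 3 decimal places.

0.114

Mean z̄ = (19 + 12 + 21 + 18 + 20 + 13 + 18 + 18)/8 = 17.3750
Deviations from mean: 1.6250, -5.3750, 3.6250, 0.6250, 2.6250, -4.3750, 0.6250, 0.6250
Σ(z_t−z̄)(z_{t+2}−z̄) = (5.8906) + (-3.3594) + (9.5156) + (-2.7344) + (1.6406) + (-2.7344) = 8.2188
Denominator Σ(z_t−z̄)² = 71.8750
r_2 = 8.2188 / 71.8750 = 0.114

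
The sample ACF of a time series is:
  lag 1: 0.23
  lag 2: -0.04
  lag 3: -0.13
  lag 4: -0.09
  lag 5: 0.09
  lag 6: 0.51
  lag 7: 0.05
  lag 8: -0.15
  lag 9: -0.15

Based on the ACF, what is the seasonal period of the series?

6

The largest autocorrelation is r_6 = 0.51; the remaining lags stay at or below 0.23.
The dominant spike at lag 6 indicates a seasonal period of 6.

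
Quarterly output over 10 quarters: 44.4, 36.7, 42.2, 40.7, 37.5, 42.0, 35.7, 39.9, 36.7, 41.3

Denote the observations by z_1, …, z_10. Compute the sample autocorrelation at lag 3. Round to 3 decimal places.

-0.009

Mean z̄ = (44.4 + 36.7 + 42.2 + 40.7 + 37.5 + 42.0 + 35.7 + 39.9 + 36.7 + 41.3)/10 = 39.7100
Σ(z_t−z̄)(z_{t+3}−z̄) = (4.6431) + (6.6521) + (5.7021) + (-3.9699) + (-0.4199) + (-6.8929) + (-6.3759) = -0.6613
Denominator Σ(z_t−z̄)² = 76.0690
r_3 = -0.6613 / 76.0690 = -0.009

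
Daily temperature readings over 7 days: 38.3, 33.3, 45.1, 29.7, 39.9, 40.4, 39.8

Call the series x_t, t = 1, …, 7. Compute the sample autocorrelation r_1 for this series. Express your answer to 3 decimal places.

Mean x̄ = (38.3 + 33.3 + 45.1 + 29.7 + 39.9 + 40.4 + 39.8)/7 = 38.0714
Deviations from mean: 0.2286, -4.7714, 7.0286, -8.3714, 1.8286, 2.3286, 1.7286
Σ(x_t−x̄)(x_{t+1}−x̄) = (-1.0906) + (-33.5363) + (-58.8392) + (-15.3078) + (4.2580) + (4.0251) = -100.4908
Denominator Σ(x_t−x̄)² = 154.0543
r_1 = -100.4908 / 154.0543 = -0.652

-0.652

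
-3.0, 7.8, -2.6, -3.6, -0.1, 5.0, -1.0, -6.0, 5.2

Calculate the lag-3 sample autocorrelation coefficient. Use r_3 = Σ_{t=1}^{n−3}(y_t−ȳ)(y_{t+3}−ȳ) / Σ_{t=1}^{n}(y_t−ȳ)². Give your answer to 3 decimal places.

Mean ȳ = (-3.0 + 7.8 − 2.6 − 3.6 − 0.1 + 5.0 − 1.0 − 6.0 + 5.2)/9 = 0.1889
Σ(y_t−ȳ)(y_{t+3}−ȳ) = (12.0823) + (-2.1988) + (-13.4177) + (4.5046) + (1.7879) + (24.1090) = 26.8674
Denominator Σ(y_t−ȳ)² = 178.2889
r_3 = 26.8674 / 178.2889 = 0.151

0.151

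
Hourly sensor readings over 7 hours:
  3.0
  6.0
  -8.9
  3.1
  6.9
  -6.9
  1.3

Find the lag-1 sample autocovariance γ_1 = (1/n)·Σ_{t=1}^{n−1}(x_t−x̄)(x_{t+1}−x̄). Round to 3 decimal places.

Mean x̄ = (3.0 + 6.0 − 8.9 + 3.1 + 6.9 − 6.9 + 1.3)/7 = 0.6429
Deviations: 2.3571, 5.3571, -9.5429, 2.4571, 6.2571, -7.5429, 0.6571
Σ_{t=1}^{6}(x_t−x̄)(x_{t+1}−x̄) = -98.7218
γ_1 = -98.7218 / 7 = -14.103

-14.103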